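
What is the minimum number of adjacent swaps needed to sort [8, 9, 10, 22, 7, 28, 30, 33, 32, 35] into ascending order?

The minimum number of adjacent swaps to sort an array equals its inversion count, since every such swap removes exactly one inversion.
Count inversions — for each element, later elements that are smaller:
8: 7 → 1
9: 7 → 1
10: 7 → 1
22: 7 → 1
7: none → 0
28: none → 0
30: none → 0
33: 32 → 1
32: none → 0
35: none → 0
Total inversions: 1 + 1 + 1 + 1 + 0 + 0 + 0 + 1 + 0 + 0 = 5

5 adjacent swaps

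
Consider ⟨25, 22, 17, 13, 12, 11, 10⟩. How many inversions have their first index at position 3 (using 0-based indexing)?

The element at index 3 is 13.
Elements after it: 12, 11, 10
Those smaller than 13: 12, 11, 10

3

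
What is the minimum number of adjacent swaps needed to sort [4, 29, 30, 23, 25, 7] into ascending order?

The minimum number of adjacent swaps to sort an array equals its inversion count, since every such swap removes exactly one inversion.
Count inversions — for each element, later elements that are smaller:
4: none → 0
29: 23, 25, 7 → 3
30: 23, 25, 7 → 3
23: 7 → 1
25: 7 → 1
7: none → 0
Total inversions: 0 + 3 + 3 + 1 + 1 + 0 = 8

8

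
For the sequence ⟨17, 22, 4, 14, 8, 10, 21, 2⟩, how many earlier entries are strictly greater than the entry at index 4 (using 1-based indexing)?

2

The element at index 4 is 14.
Elements before it: 17, 22, 4
Those larger than 14: 17, 22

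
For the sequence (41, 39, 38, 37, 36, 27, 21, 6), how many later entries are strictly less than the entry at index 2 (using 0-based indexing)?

The element at index 2 is 38.
Elements after it: 37, 36, 27, 21, 6
Those smaller than 38: 37, 36, 27, 21, 6

5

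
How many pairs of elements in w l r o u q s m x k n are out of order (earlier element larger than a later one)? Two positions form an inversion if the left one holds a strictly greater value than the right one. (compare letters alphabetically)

32 inversions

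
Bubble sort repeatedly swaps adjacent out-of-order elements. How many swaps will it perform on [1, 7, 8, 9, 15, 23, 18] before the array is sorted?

Minimum adjacent swaps = number of inversions (each swap of adjacent out-of-order elements removes one inversion and no swap can remove more).
Count inversions — for each element, later elements that are smaller:
1: none → 0
7: none → 0
8: none → 0
9: none → 0
15: none → 0
23: 18 → 1
18: none → 0
Total inversions: 0 + 0 + 0 + 0 + 0 + 1 + 0 = 1

1 swap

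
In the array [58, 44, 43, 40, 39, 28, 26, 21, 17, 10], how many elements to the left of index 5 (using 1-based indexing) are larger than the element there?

4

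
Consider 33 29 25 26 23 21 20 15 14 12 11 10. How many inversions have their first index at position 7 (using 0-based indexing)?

4

The element at index 7 is 15.
Elements after it: 14, 12, 11, 10
Those smaller than 15: 14, 12, 11, 10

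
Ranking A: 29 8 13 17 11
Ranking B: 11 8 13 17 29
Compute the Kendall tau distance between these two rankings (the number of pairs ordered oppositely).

Discordant pairs: 7

Assign each item its position (1..5) in the first ordering, then rewrite the second ordering as that position sequence:
positions: 29→1, 8→2, 13→3, 17→4, 11→5
second ordering as positions: [5, 2, 3, 4, 1]
Discordant pairs = inversions in this position sequence.
5: 2, 3, 4, 1 → 4
2: 1 → 1
3: 1 → 1
4: 1 → 1
1: 0
Total: 4 + 1 + 1 + 1 + 0 = 7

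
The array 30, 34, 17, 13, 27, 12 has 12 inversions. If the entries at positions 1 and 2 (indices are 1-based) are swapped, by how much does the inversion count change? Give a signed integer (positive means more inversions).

+1

Positions 1 and 2 hold 30 and 34; after swapping, the array is [34, 30, 17, 13, 27, 12].
Count, for each position, how many later elements it exceeds:
34: 5
30: 4
17: 2
13: 1
27: 1
12: 0
Sum: 5 + 4 + 2 + 1 + 1 + 0 = 13
Change: 13 − 12 = +1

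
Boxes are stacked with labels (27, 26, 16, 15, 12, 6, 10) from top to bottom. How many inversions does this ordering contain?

Sweep left to right; for each value list the smaller values that follow it:
27: 6
26: 5
16: 4
15: 3
12: 2
6: 0
10: 0
Sum: 6 + 5 + 4 + 3 + 2 + 0 + 0 = 20

20 inversions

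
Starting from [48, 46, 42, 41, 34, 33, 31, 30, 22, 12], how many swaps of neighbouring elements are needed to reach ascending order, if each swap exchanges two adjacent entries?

Each adjacent swap fixes exactly one inversion, so the minimum swap count equals the number of inversions.
Count inversions — for each element, later elements that are smaller:
48: 46, 42, 41, 34, 33, 31, 30, 22, 12 → 9
46: 42, 41, 34, 33, 31, 30, 22, 12 → 8
42: 41, 34, 33, 31, 30, 22, 12 → 7
41: 34, 33, 31, 30, 22, 12 → 6
34: 33, 31, 30, 22, 12 → 5
33: 31, 30, 22, 12 → 4
31: 30, 22, 12 → 3
30: 22, 12 → 2
22: 12 → 1
12: none → 0
Total inversions: 9 + 8 + 7 + 6 + 5 + 4 + 3 + 2 + 1 + 0 = 45

45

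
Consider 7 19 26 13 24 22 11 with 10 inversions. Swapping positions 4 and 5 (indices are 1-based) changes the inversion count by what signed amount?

Positions 4 and 5 hold 13 and 24; after swapping, the array is [7, 19, 26, 24, 13, 22, 11].
Sweep left to right; for each value list the smaller values that follow it:
7 → none → 0
19 → 13, 11 → 2
26 → 24, 13, 22, 11 → 4
24 → 13, 22, 11 → 3
13 → 11 → 1
22 → 11 → 1
11 → none → 0
Sum: 0 + 2 + 4 + 3 + 1 + 1 + 0 = 11
Change: 11 − 10 = +1

+1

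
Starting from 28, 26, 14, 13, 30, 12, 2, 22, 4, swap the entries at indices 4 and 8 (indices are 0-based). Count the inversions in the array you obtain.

22

Positions 4 and 8 hold 30 and 4; after swapping, the array is [28, 26, 14, 13, 4, 12, 2, 22, 30].
For each element, count later entries that are smaller:
28 → 26, 14, 13, 4, 12, 2, 22 → 7
26 → 14, 13, 4, 12, 2, 22 → 6
14 → 13, 4, 12, 2 → 4
13 → 4, 12, 2 → 3
4 → 2 → 1
12 → 2 → 1
2 → none → 0
22 → none → 0
30 → none → 0
Sum: 7 + 6 + 4 + 3 + 1 + 1 + 0 + 0 + 0 = 22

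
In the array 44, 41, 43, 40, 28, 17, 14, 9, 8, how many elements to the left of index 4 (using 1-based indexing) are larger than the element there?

The element at index 4 is 40.
Elements before it: 44, 41, 43
Those larger than 40: 44, 41, 43

3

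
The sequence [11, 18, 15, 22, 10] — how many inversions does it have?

Out-of-order index pairs (0-indexed):
(0,4): 11 > 10
(1,2): 18 > 15
(1,4): 18 > 10
(2,4): 15 > 10
(3,4): 22 > 10
That's 5 pairs.

5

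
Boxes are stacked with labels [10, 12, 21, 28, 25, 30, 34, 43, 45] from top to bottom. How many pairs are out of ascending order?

Count, for each position, how many later elements it exceeds:
10: 0
12: 0
21: 0
28: 1
25: 0
30: 0
34: 0
43: 0
45: 0
Sum: 0 + 0 + 0 + 1 + 0 + 0 + 0 + 0 + 0 = 1

1 inversion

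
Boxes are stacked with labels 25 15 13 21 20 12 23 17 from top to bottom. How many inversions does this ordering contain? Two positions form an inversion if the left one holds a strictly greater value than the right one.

Sweep left to right; for each value list the smaller values that follow it:
25: 7
15: 2
13: 1
21: 3
20: 2
12: 0
23: 1
17: 0
Sum: 7 + 2 + 1 + 3 + 2 + 0 + 1 + 0 = 16

16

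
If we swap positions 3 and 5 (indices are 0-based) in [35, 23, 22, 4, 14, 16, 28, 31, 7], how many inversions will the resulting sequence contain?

Positions 3 and 5 hold 4 and 16; after swapping, the array is [35, 23, 22, 16, 14, 4, 28, 31, 7].
Count, for each position, how many later elements it exceeds:
35: 8
23: 5
22: 4
16: 3
14: 2
4: 0
28: 1
31: 1
7: 0
Sum: 8 + 5 + 4 + 3 + 2 + 0 + 1 + 1 + 0 = 24

24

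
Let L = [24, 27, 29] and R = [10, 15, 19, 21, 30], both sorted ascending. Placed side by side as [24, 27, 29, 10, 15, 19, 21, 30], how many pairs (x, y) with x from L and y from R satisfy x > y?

There are 12 split inversions.

Take each right-half value and tally the left-half values above it:
r = 10: 24, 27, 29 → 3
r = 15: 24, 27, 29 → 3
r = 19: 24, 27, 29 → 3
r = 21: 24, 27, 29 → 3
r = 30: none → 0
Cross-inversions: 3 + 3 + 3 + 3 + 0 = 12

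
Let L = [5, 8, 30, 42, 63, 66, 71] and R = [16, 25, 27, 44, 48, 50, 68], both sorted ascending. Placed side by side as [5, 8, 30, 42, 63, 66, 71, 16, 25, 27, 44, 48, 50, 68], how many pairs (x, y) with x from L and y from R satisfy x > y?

Count, for every r in R, how many entries of L exceed r:
r = 16: 30, 42, 63, 66, 71 → 5
r = 25: 30, 42, 63, 66, 71 → 5
r = 27: 30, 42, 63, 66, 71 → 5
r = 44: 63, 66, 71 → 3
r = 48: 63, 66, 71 → 3
r = 50: 63, 66, 71 → 3
r = 68: 71 → 1
Cross-inversions: 5 + 5 + 5 + 3 + 3 + 3 + 1 = 25

25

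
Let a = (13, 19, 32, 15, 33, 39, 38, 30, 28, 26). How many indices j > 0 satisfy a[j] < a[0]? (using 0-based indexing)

0

The element at index 0 is 13.
Elements after it: 19, 32, 15, 33, 39, 38, 30, 28, 26
None of them are smaller than 13.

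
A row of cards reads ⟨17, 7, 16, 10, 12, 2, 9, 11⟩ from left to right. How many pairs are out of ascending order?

Sweep left to right; for each value list the smaller values that follow it:
17 → 7, 16, 10, 12, 2, 9, 11 → 7
7 → 2 → 1
16 → 10, 12, 2, 9, 11 → 5
10 → 2, 9 → 2
12 → 2, 9, 11 → 3
2 → none → 0
9 → none → 0
11 → none → 0
Sum: 7 + 1 + 5 + 2 + 3 + 0 + 0 + 0 = 18

18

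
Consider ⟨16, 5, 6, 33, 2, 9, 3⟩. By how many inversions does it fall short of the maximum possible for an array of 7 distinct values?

8

Maximum inversions for 7 distinct elements is C(7, 2) = 7·6/2 = 21.
Current inversions — for each element, count later smaller elements:
16: 5
5: 2
6: 2
33: 3
2: 0
9: 1
3: 0
Current total: 5 + 2 + 2 + 3 + 0 + 1 + 0 = 13
Shortfall: 21 − 13 = 8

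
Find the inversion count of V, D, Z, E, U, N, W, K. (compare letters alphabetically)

Sweep left to right; for each value list the smaller values that follow it:
V → D, E, U, N, K → 5
D → none → 0
Z → E, U, N, W, K → 5
E → none → 0
U → N, K → 2
N → K → 1
W → K → 1
K → none → 0
Sum: 5 + 0 + 5 + 0 + 2 + 1 + 1 + 0 = 14

14 inversions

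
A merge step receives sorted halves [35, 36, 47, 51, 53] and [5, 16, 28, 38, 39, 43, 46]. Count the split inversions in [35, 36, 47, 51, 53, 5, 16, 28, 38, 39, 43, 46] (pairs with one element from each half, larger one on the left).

For each element r of the right run, count left-run elements greater than r:
r = 5: 35, 36, 47, 51, 53 → 5
r = 16: 35, 36, 47, 51, 53 → 5
r = 28: 35, 36, 47, 51, 53 → 5
r = 38: 47, 51, 53 → 3
r = 39: 47, 51, 53 → 3
r = 43: 47, 51, 53 → 3
r = 46: 47, 51, 53 → 3
Cross-inversions: 5 + 5 + 5 + 3 + 3 + 3 + 3 = 27

27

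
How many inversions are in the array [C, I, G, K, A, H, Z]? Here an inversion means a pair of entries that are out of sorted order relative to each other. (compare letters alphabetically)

7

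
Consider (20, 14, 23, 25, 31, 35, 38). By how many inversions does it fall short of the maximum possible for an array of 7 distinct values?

20 inversions short

Maximum inversions for 7 distinct elements is C(7, 2) = 7·6/2 = 21.
Current inversions — for each element, count later smaller elements:
20: 1
14: 0
23: 0
25: 0
31: 0
35: 0
38: 0
Current total: 1 + 0 + 0 + 0 + 0 + 0 + 0 = 1
Shortfall: 21 − 1 = 20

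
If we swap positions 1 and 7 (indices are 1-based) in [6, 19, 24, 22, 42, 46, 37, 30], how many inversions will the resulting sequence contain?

13 inversions

Positions 1 and 7 hold 6 and 37; after swapping, the array is [37, 19, 24, 22, 42, 46, 6, 30].
Element-by-element contributions:
37: 5
19: 1
24: 2
22: 1
42: 2
46: 2
6: 0
30: 0
Sum: 5 + 1 + 2 + 1 + 2 + 2 + 0 + 0 = 13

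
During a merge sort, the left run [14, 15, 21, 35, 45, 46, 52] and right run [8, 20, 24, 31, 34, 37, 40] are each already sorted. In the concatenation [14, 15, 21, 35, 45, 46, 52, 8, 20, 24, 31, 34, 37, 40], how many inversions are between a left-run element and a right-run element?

30

For each element r of the right run, count left-run elements greater than r:
r = 8: 14, 15, 21, 35, 45, 46, 52 → 7
r = 20: 21, 35, 45, 46, 52 → 5
r = 24: 35, 45, 46, 52 → 4
r = 31: 35, 45, 46, 52 → 4
r = 34: 35, 45, 46, 52 → 4
r = 37: 45, 46, 52 → 3
r = 40: 45, 46, 52 → 3
Cross-inversions: 7 + 5 + 4 + 4 + 4 + 3 + 3 = 30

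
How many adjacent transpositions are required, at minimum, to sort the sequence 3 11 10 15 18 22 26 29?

Minimum adjacent swaps = number of inversions (each swap of adjacent out-of-order elements removes one inversion and no swap can remove more).
Count inversions — for each element, later elements that are smaller:
3: none → 0
11: 10 → 1
10: none → 0
15: none → 0
18: none → 0
22: none → 0
26: none → 0
29: none → 0
Total inversions: 0 + 1 + 0 + 0 + 0 + 0 + 0 + 0 = 1

1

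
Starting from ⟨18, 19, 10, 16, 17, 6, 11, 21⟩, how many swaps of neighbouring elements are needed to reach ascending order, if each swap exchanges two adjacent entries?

The minimum number of adjacent swaps to sort an array equals its inversion count, since every such swap removes exactly one inversion.
Count inversions — for each element, later elements that are smaller:
18: 10, 16, 17, 6, 11 → 5
19: 10, 16, 17, 6, 11 → 5
10: 6 → 1
16: 6, 11 → 2
17: 6, 11 → 2
6: none → 0
11: none → 0
21: none → 0
Total inversions: 5 + 5 + 1 + 2 + 2 + 0 + 0 + 0 = 15

15 swaps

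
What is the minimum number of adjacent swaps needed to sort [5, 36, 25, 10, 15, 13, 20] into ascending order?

10 swaps

The minimum number of adjacent swaps to sort an array equals its inversion count, since every such swap removes exactly one inversion.
Count inversions — for each element, later elements that are smaller:
5: none → 0
36: 25, 10, 15, 13, 20 → 5
25: 10, 15, 13, 20 → 4
10: none → 0
15: 13 → 1
13: none → 0
20: none → 0
Total inversions: 0 + 5 + 4 + 0 + 1 + 0 + 0 = 10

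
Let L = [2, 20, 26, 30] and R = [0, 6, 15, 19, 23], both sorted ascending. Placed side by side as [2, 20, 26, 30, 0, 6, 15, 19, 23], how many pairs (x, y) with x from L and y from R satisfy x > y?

Take each right-half value and tally the left-half values above it:
r = 0: 2, 20, 26, 30 → 4
r = 6: 20, 26, 30 → 3
r = 15: 20, 26, 30 → 3
r = 19: 20, 26, 30 → 3
r = 23: 26, 30 → 2
Cross-inversions: 4 + 3 + 3 + 3 + 2 = 15

Split inversions: 15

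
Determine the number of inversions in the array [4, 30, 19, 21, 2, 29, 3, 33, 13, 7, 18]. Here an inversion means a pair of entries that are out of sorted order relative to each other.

There are 28 inversions.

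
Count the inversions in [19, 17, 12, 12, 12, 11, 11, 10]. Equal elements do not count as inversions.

24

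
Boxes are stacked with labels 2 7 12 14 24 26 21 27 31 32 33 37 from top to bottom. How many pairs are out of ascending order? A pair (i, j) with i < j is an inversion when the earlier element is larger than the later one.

For each element, count later entries that are smaller:
2 → none → 0
7 → none → 0
12 → none → 0
14 → none → 0
24 → 21 → 1
26 → 21 → 1
21 → none → 0
27 → none → 0
31 → none → 0
32 → none → 0
33 → none → 0
37 → none → 0
Sum: 0 + 0 + 0 + 0 + 1 + 1 + 0 + 0 + 0 + 0 + 0 + 0 = 2

2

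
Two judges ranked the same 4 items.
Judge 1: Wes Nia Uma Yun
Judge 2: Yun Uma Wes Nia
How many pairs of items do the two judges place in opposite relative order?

5 discordant pairs

Assign each item its position (1..4) in the first ordering, then rewrite the second ordering as that position sequence:
positions: Wes→1, Nia→2, Uma→3, Yun→4
second ordering as positions: [4, 3, 1, 2]
Discordant pairs = inversions in this position sequence.
4: 3, 1, 2 → 3
3: 1, 2 → 2
1: 0
2: 0
Total: 3 + 2 + 0 + 0 = 5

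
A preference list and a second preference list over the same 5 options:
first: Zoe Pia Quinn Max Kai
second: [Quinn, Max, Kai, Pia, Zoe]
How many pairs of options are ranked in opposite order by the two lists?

7

Assign each item its position (1..5) in the first ordering, then rewrite the second ordering as that position sequence:
positions: Zoe→1, Pia→2, Quinn→3, Max→4, Kai→5
second ordering as positions: [3, 4, 5, 2, 1]
Discordant pairs = inversions in this position sequence.
3: 2, 1 → 2
4: 2, 1 → 2
5: 2, 1 → 2
2: 1 → 1
1: 0
Total: 2 + 2 + 2 + 1 + 0 = 7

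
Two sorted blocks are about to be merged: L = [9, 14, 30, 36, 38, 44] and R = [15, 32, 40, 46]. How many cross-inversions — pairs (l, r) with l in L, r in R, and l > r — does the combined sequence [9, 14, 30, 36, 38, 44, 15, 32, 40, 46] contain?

Count, for every r in R, how many entries of L exceed r:
r = 15: 30, 36, 38, 44 → 4
r = 32: 36, 38, 44 → 3
r = 40: 44 → 1
r = 46: none → 0
Cross-inversions: 4 + 3 + 1 + 0 = 8

8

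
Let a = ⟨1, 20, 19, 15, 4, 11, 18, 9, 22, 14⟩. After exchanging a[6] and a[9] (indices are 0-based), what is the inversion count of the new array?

Positions 6 and 9 hold 18 and 14; after swapping, the array is [1, 20, 19, 15, 4, 11, 14, 9, 22, 18].
Sweep left to right; for each value list the smaller values that follow it:
1 → none → 0
20 → 19, 15, 4, 11, 14, 9, 18 → 7
19 → 15, 4, 11, 14, 9, 18 → 6
15 → 4, 11, 14, 9 → 4
4 → none → 0
11 → 9 → 1
14 → 9 → 1
9 → none → 0
22 → 18 → 1
18 → none → 0
Sum: 0 + 7 + 6 + 4 + 0 + 1 + 1 + 0 + 1 + 0 = 20

There are 20 inversions.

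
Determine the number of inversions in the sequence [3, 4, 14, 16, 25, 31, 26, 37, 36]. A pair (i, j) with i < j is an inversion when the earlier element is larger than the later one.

Inversions: 2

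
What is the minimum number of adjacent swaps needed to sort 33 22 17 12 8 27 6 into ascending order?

Minimum adjacent swaps = number of inversions (each swap of adjacent out-of-order elements removes one inversion and no swap can remove more).
Count inversions — for each element, later elements that are smaller:
33: 22, 17, 12, 8, 27, 6 → 6
22: 17, 12, 8, 6 → 4
17: 12, 8, 6 → 3
12: 8, 6 → 2
8: 6 → 1
27: 6 → 1
6: none → 0
Total inversions: 6 + 4 + 3 + 2 + 1 + 1 + 0 = 17

17 adjacent swaps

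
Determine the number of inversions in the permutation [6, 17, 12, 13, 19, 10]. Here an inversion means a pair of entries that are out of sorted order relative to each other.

6

Listing every pair i<j with a[i]>a[j] (using 0-based positions):
(1,2): 17 > 12
(1,3): 17 > 13
(1,5): 17 > 10
(2,5): 12 > 10
(3,5): 13 > 10
(4,5): 19 > 10
That's 6 pairs.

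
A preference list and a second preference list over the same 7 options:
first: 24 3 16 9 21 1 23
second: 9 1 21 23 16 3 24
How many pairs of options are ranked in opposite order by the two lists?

There are 16 pairs.

Assign each item its position (1..7) in the first ordering, then rewrite the second ordering as that position sequence:
positions: 24→1, 3→2, 16→3, 9→4, 21→5, 1→6, 23→7
second ordering as positions: [4, 6, 5, 7, 3, 2, 1]
Discordant pairs = inversions in this position sequence.
4: 3, 2, 1 → 3
6: 5, 3, 2, 1 → 4
5: 3, 2, 1 → 3
7: 3, 2, 1 → 3
3: 2, 1 → 2
2: 1 → 1
1: 0
Total: 3 + 4 + 3 + 3 + 2 + 1 + 0 = 16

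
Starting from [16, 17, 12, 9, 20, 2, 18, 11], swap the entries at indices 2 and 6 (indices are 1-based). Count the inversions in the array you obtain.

Positions 2 and 6 hold 17 and 2; after swapping, the array is [16, 2, 12, 9, 20, 17, 18, 11].
For each element, count later entries that are smaller:
16: 4
2: 0
12: 2
9: 0
20: 3
17: 1
18: 1
11: 0
Sum: 4 + 0 + 2 + 0 + 3 + 1 + 1 + 0 = 11

11 inversions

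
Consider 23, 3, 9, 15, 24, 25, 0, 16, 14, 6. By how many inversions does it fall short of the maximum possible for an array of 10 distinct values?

21

Maximum inversions for 10 distinct elements is C(10, 2) = 10·9/2 = 45.
Current inversions — for each element, count later smaller elements:
23: 7
3: 1
9: 2
15: 3
24: 4
25: 4
0: 0
16: 2
14: 1
6: 0
Current total: 7 + 1 + 2 + 3 + 4 + 4 + 0 + 2 + 1 + 0 = 24
Shortfall: 45 − 24 = 21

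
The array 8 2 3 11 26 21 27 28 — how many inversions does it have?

Sweep left to right; for each value list the smaller values that follow it:
8 → 2, 3 → 2
2 → none → 0
3 → none → 0
11 → none → 0
26 → 21 → 1
21 → none → 0
27 → none → 0
28 → none → 0
Sum: 2 + 0 + 0 + 0 + 1 + 0 + 0 + 0 = 3

3 inversions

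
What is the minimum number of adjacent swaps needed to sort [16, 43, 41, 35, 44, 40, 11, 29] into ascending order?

Minimum adjacent swaps = number of inversions (each swap of adjacent out-of-order elements removes one inversion and no swap can remove more).
Count inversions — for each element, later elements that are smaller:
16: 11 → 1
43: 41, 35, 40, 11, 29 → 5
41: 35, 40, 11, 29 → 4
35: 11, 29 → 2
44: 40, 11, 29 → 3
40: 11, 29 → 2
11: none → 0
29: none → 0
Total inversions: 1 + 5 + 4 + 2 + 3 + 2 + 0 + 0 = 17

17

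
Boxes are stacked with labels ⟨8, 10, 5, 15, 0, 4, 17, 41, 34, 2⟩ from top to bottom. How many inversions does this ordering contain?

19 inversions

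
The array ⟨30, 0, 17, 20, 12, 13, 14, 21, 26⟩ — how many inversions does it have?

There are 14 inversions.

For each element, count later entries that are smaller:
30 → 0, 17, 20, 12, 13, 14, 21, 26 → 8
0 → none → 0
17 → 12, 13, 14 → 3
20 → 12, 13, 14 → 3
12 → none → 0
13 → none → 0
14 → none → 0
21 → none → 0
26 → none → 0
Sum: 8 + 0 + 3 + 3 + 0 + 0 + 0 + 0 + 0 = 14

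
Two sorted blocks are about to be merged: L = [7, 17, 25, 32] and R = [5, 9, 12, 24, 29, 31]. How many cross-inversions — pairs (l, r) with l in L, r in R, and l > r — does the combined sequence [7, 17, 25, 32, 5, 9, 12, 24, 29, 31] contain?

There are 14 split inversions.

For each element r of the right run, count left-run elements greater than r:
r = 5: 7, 17, 25, 32 → 4
r = 9: 17, 25, 32 → 3
r = 12: 17, 25, 32 → 3
r = 24: 25, 32 → 2
r = 29: 32 → 1
r = 31: 32 → 1
Cross-inversions: 4 + 3 + 3 + 2 + 1 + 1 = 14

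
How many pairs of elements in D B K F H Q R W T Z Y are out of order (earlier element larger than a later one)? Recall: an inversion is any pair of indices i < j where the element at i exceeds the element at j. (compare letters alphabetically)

For each element, count later entries that are smaller:
D → B → 1
B → none → 0
K → F, H → 2
F → none → 0
H → none → 0
Q → none → 0
R → none → 0
W → T → 1
T → none → 0
Z → Y → 1
Y → none → 0
Sum: 1 + 0 + 2 + 0 + 0 + 0 + 0 + 1 + 0 + 1 + 0 = 5

Out-of-order pairs: 5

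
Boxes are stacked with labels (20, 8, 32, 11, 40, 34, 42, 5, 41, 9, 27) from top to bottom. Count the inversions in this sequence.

24

For each element, count later entries that are smaller:
20 → 8, 11, 5, 9 → 4
8 → 5 → 1
32 → 11, 5, 9, 27 → 4
11 → 5, 9 → 2
40 → 34, 5, 9, 27 → 4
34 → 5, 9, 27 → 3
42 → 5, 41, 9, 27 → 4
5 → none → 0
41 → 9, 27 → 2
9 → none → 0
27 → none → 0
Sum: 4 + 1 + 4 + 2 + 4 + 3 + 4 + 0 + 2 + 0 + 0 = 24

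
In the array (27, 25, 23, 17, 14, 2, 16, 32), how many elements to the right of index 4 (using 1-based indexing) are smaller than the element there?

3

The element at index 4 is 17.
Elements after it: 14, 2, 16, 32
Those smaller than 17: 14, 2, 16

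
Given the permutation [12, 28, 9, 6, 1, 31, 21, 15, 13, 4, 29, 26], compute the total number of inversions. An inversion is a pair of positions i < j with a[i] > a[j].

Element-by-element contributions:
12: 4
28: 8
9: 3
6: 2
1: 0
31: 6
21: 3
15: 2
13: 1
4: 0
29: 1
26: 0
Sum: 4 + 8 + 3 + 2 + 0 + 6 + 3 + 2 + 1 + 0 + 1 + 0 = 30

30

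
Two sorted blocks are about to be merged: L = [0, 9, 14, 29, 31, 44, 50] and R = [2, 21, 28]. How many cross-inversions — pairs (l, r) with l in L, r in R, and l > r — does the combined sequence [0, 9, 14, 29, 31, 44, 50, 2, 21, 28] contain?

Take each right-half value and tally the left-half values above it:
r = 2: 9, 14, 29, 31, 44, 50 → 6
r = 21: 29, 31, 44, 50 → 4
r = 28: 29, 31, 44, 50 → 4
Cross-inversions: 6 + 4 + 4 = 14

14 split inversions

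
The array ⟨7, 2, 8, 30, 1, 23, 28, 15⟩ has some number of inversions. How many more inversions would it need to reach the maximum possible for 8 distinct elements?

Maximum inversions for 8 distinct elements is C(8, 2) = 8·7/2 = 28.
Current inversions — for each element, count later smaller elements:
7: 2
2: 1
8: 1
30: 4
1: 0
23: 1
28: 1
15: 0
Current total: 2 + 1 + 1 + 4 + 0 + 1 + 1 + 0 = 10
Shortfall: 28 − 10 = 18

18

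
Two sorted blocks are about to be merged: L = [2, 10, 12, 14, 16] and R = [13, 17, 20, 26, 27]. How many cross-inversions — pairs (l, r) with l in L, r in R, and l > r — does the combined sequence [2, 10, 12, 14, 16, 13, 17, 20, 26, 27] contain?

Count, for every r in R, how many entries of L exceed r:
r = 13: 14, 16 → 2
r = 17: none → 0
r = 20: none → 0
r = 26: none → 0
r = 27: none → 0
Cross-inversions: 2 + 0 + 0 + 0 + 0 = 2

2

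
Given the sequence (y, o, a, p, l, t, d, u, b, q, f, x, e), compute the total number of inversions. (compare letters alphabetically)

There are 41 out-of-order pairs.

For each element, count later entries that are smaller:
y → o, a, p, l, t, d, u, b, q, f, x, e → 12
o → a, l, d, b, f, e → 6
a → none → 0
p → l, d, b, f, e → 5
l → d, b, f, e → 4
t → d, b, q, f, e → 5
d → b → 1
u → b, q, f, e → 4
b → none → 0
q → f, e → 2
f → e → 1
x → e → 1
e → none → 0
Sum: 12 + 6 + 0 + 5 + 4 + 5 + 1 + 4 + 0 + 2 + 1 + 1 + 0 = 41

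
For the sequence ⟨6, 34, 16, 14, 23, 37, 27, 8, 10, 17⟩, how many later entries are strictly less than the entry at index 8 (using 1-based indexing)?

0

The element at index 8 is 8.
Elements after it: 10, 17
None of them are smaller than 8.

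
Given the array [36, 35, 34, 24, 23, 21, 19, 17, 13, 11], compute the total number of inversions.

Inversions: 45

Element-by-element contributions:
36: 9
35: 8
34: 7
24: 6
23: 5
21: 4
19: 3
17: 2
13: 1
11: 0
Sum: 9 + 8 + 7 + 6 + 5 + 4 + 3 + 2 + 1 + 0 = 45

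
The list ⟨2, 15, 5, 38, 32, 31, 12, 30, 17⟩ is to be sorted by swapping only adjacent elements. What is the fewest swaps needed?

Swaps: 15

Minimum adjacent swaps = number of inversions (each swap of adjacent out-of-order elements removes one inversion and no swap can remove more).
Count inversions — for each element, later elements that are smaller:
2: none → 0
15: 5, 12 → 2
5: none → 0
38: 32, 31, 12, 30, 17 → 5
32: 31, 12, 30, 17 → 4
31: 12, 30, 17 → 3
12: none → 0
30: 17 → 1
17: none → 0
Total inversions: 0 + 2 + 0 + 5 + 4 + 3 + 0 + 1 + 0 = 15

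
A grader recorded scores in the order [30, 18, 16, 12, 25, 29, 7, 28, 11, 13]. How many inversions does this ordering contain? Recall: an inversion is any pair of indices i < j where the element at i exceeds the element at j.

Count, for each position, how many later elements it exceeds:
30 → 18, 16, 12, 25, 29, 7, 28, 11, 13 → 9
18 → 16, 12, 7, 11, 13 → 5
16 → 12, 7, 11, 13 → 4
12 → 7, 11 → 2
25 → 7, 11, 13 → 3
29 → 7, 28, 11, 13 → 4
7 → none → 0
28 → 11, 13 → 2
11 → none → 0
13 → none → 0
Sum: 9 + 5 + 4 + 2 + 3 + 4 + 0 + 2 + 0 + 0 = 29

29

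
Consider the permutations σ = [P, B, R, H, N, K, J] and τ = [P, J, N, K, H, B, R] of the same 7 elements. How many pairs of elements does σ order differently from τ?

Assign each item its position (1..7) in the first ordering, then rewrite the second ordering as that position sequence:
positions: P→1, B→2, R→3, H→4, N→5, K→6, J→7
second ordering as positions: [1, 7, 5, 6, 4, 2, 3]
Discordant pairs = inversions in this position sequence.
1: 0
7: 5, 6, 4, 2, 3 → 5
5: 4, 2, 3 → 3
6: 4, 2, 3 → 3
4: 2, 3 → 2
2: 0
3: 0
Total: 0 + 5 + 3 + 3 + 2 + 0 + 0 = 13

Discordant pairs: 13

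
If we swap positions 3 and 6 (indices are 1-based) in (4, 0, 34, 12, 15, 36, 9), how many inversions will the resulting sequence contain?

8

Positions 3 and 6 hold 34 and 36; after swapping, the array is [4, 0, 36, 12, 15, 34, 9].
Element-by-element contributions:
4: 1
0: 0
36: 4
12: 1
15: 1
34: 1
9: 0
Sum: 1 + 0 + 4 + 1 + 1 + 1 + 0 = 8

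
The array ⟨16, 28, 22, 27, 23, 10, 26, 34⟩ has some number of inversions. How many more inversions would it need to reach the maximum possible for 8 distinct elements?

17 inversions short

Maximum inversions for 8 distinct elements is C(8, 2) = 8·7/2 = 28.
Current inversions — for each element, count later smaller elements:
16: 1
28: 5
22: 1
27: 3
23: 1
10: 0
26: 0
34: 0
Current total: 1 + 5 + 1 + 3 + 1 + 0 + 0 + 0 = 11
Shortfall: 28 − 11 = 17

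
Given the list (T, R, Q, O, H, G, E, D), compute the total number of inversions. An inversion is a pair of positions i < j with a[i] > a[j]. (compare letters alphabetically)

28 out-of-order pairs

Sweep left to right; for each value list the smaller values that follow it:
T → R, Q, O, H, G, E, D → 7
R → Q, O, H, G, E, D → 6
Q → O, H, G, E, D → 5
O → H, G, E, D → 4
H → G, E, D → 3
G → E, D → 2
E → D → 1
D → none → 0
Sum: 7 + 6 + 5 + 4 + 3 + 2 + 1 + 0 = 28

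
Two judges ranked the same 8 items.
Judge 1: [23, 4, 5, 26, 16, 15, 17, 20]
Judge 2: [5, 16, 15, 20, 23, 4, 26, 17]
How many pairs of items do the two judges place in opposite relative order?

12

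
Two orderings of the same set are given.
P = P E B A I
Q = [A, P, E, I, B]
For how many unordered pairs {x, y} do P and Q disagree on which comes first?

Assign each item its position (1..5) in the first ordering, then rewrite the second ordering as that position sequence:
positions: P→1, E→2, B→3, A→4, I→5
second ordering as positions: [4, 1, 2, 5, 3]
Discordant pairs = inversions in this position sequence.
4: 1, 2, 3 → 3
1: 0
2: 0
5: 3 → 1
3: 0
Total: 3 + 0 + 0 + 1 + 0 = 4

There are 4 disagreeing pairs.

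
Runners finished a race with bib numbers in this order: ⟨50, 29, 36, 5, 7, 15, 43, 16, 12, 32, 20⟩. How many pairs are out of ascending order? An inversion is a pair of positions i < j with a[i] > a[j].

For each element, count later entries that are smaller:
50 → 29, 36, 5, 7, 15, 43, 16, 12, 32, 20 → 10
29 → 5, 7, 15, 16, 12, 20 → 6
36 → 5, 7, 15, 16, 12, 32, 20 → 7
5 → none → 0
7 → none → 0
15 → 12 → 1
43 → 16, 12, 32, 20 → 4
16 → 12 → 1
12 → none → 0
32 → 20 → 1
20 → none → 0
Sum: 10 + 6 + 7 + 0 + 0 + 1 + 4 + 1 + 0 + 1 + 0 = 30

Inversions: 30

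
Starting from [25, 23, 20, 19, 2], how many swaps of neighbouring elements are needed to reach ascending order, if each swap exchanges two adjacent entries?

10 swaps

Each adjacent swap fixes exactly one inversion, so the minimum swap count equals the number of inversions.
Count inversions — for each element, later elements that are smaller:
25: 23, 20, 19, 2 → 4
23: 20, 19, 2 → 3
20: 19, 2 → 2
19: 2 → 1
2: none → 0
Total inversions: 4 + 3 + 2 + 1 + 0 = 10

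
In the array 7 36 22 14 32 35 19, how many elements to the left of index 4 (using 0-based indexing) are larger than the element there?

The element at index 4 is 32.
Elements before it: 7, 36, 22, 14
Those larger than 32: 36

1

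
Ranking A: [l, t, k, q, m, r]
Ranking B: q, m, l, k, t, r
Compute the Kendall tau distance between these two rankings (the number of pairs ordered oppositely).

7

Assign each item its position (1..6) in the first ordering, then rewrite the second ordering as that position sequence:
positions: l→1, t→2, k→3, q→4, m→5, r→6
second ordering as positions: [4, 5, 1, 3, 2, 6]
Discordant pairs = inversions in this position sequence.
4: 1, 3, 2 → 3
5: 1, 3, 2 → 3
1: 0
3: 2 → 1
2: 0
6: 0
Total: 3 + 3 + 0 + 1 + 0 + 0 = 7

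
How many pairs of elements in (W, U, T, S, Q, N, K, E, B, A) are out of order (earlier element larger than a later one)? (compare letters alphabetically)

45 inversions

Element-by-element contributions:
W → U, T, S, Q, N, K, E, B, A → 9
U → T, S, Q, N, K, E, B, A → 8
T → S, Q, N, K, E, B, A → 7
S → Q, N, K, E, B, A → 6
Q → N, K, E, B, A → 5
N → K, E, B, A → 4
K → E, B, A → 3
E → B, A → 2
B → A → 1
A → none → 0
Sum: 9 + 8 + 7 + 6 + 5 + 4 + 3 + 2 + 1 + 0 = 45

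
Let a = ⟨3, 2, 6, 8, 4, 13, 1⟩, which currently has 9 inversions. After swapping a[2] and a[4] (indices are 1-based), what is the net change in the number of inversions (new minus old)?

+3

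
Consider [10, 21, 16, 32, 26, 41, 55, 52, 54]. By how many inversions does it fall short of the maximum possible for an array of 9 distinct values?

32 inversions short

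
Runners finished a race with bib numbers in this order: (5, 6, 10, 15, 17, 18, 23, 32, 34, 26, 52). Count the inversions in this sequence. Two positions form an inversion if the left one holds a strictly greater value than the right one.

Element-by-element contributions:
5: 0
6: 0
10: 0
15: 0
17: 0
18: 0
23: 0
32: 1
34: 1
26: 0
52: 0
Sum: 0 + 0 + 0 + 0 + 0 + 0 + 0 + 1 + 1 + 0 + 0 = 2

There are 2 inversions.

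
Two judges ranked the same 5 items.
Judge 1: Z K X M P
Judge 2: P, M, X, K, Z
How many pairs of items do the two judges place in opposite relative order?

Assign each item its position (1..5) in the first ordering, then rewrite the second ordering as that position sequence:
positions: Z→1, K→2, X→3, M→4, P→5
second ordering as positions: [5, 4, 3, 2, 1]
Discordant pairs = inversions in this position sequence.
5: 4, 3, 2, 1 → 4
4: 3, 2, 1 → 3
3: 2, 1 → 2
2: 1 → 1
1: 0
Total: 4 + 3 + 2 + 1 + 0 = 10

10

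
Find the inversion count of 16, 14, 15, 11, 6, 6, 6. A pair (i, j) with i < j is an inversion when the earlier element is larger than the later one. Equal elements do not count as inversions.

Sweep left to right; for each value list the smaller values that follow it:
16 → 14, 15, 11, 6, 6, 6 → 6
14 → 11, 6, 6, 6 → 4
15 → 11, 6, 6, 6 → 4
11 → 6, 6, 6 → 3
6 → none → 0
6 → none → 0
6 → none → 0
Sum: 6 + 4 + 4 + 3 + 0 + 0 + 0 = 17

17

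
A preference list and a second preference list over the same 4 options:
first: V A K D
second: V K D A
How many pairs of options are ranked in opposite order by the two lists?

2 pairs

Assign each item its position (1..4) in the first ordering, then rewrite the second ordering as that position sequence:
positions: V→1, A→2, K→3, D→4
second ordering as positions: [1, 3, 4, 2]
Discordant pairs = inversions in this position sequence.
1: 0
3: 2 → 1
4: 2 → 1
2: 0
Total: 0 + 1 + 1 + 0 = 2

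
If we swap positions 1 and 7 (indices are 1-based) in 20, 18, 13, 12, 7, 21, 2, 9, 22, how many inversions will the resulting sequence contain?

12 inversions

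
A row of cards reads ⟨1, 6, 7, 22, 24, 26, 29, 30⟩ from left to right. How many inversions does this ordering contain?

0

Sweep left to right; for each value list the smaller values that follow it:
1 → none → 0
6 → none → 0
7 → none → 0
22 → none → 0
24 → none → 0
26 → none → 0
29 → none → 0
30 → none → 0
Sum: 0 + 0 + 0 + 0 + 0 + 0 + 0 + 0 = 0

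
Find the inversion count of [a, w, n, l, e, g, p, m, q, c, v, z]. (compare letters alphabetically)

Count, for each position, how many later elements it exceeds:
a: 0
w: 9
n: 5
l: 3
e: 1
g: 1
p: 2
m: 1
q: 1
c: 0
v: 0
z: 0
Sum: 0 + 9 + 5 + 3 + 1 + 1 + 2 + 1 + 1 + 0 + 0 + 0 = 23

Inversions: 23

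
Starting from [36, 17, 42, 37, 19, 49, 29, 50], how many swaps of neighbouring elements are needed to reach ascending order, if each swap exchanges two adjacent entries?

9 adjacent swaps

Each adjacent swap fixes exactly one inversion, so the minimum swap count equals the number of inversions.
Count inversions — for each element, later elements that are smaller:
36: 17, 19, 29 → 3
17: none → 0
42: 37, 19, 29 → 3
37: 19, 29 → 2
19: none → 0
49: 29 → 1
29: none → 0
50: none → 0
Total inversions: 3 + 0 + 3 + 2 + 0 + 1 + 0 + 0 = 9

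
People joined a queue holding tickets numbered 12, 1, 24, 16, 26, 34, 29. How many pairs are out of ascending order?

Count, for each position, how many later elements it exceeds:
12 → 1 → 1
1 → none → 0
24 → 16 → 1
16 → none → 0
26 → none → 0
34 → 29 → 1
29 → none → 0
Sum: 1 + 0 + 1 + 0 + 0 + 1 + 0 = 3

3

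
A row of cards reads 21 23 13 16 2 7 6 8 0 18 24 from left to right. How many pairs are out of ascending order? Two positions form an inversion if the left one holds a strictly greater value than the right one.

Inversions: 31

Sweep left to right; for each value list the smaller values that follow it:
21: 8
23: 8
13: 5
16: 5
2: 1
7: 2
6: 1
8: 1
0: 0
18: 0
24: 0
Sum: 8 + 8 + 5 + 5 + 1 + 2 + 1 + 1 + 0 + 0 + 0 = 31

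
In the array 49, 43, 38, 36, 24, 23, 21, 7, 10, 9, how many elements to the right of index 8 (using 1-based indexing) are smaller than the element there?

The element at index 8 is 7.
Elements after it: 10, 9
None of them are smaller than 7.

0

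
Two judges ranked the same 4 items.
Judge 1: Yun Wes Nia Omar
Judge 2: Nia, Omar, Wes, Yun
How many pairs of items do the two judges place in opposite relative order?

Assign each item its position (1..4) in the first ordering, then rewrite the second ordering as that position sequence:
positions: Yun→1, Wes→2, Nia→3, Omar→4
second ordering as positions: [3, 4, 2, 1]
Discordant pairs = inversions in this position sequence.
3: 2, 1 → 2
4: 2, 1 → 2
2: 1 → 1
1: 0
Total: 2 + 2 + 1 + 0 = 5

Discordant pairs: 5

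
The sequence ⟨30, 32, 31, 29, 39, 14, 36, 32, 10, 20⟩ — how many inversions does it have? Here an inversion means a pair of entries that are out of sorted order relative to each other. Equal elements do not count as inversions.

Count, for each position, how many later elements it exceeds:
30 → 29, 14, 10, 20 → 4
32 → 31, 29, 14, 10, 20 → 5
31 → 29, 14, 10, 20 → 4
29 → 14, 10, 20 → 3
39 → 14, 36, 32, 10, 20 → 5
14 → 10 → 1
36 → 32, 10, 20 → 3
32 → 10, 20 → 2
10 → none → 0
20 → none → 0
Sum: 4 + 5 + 4 + 3 + 5 + 1 + 3 + 2 + 0 + 0 = 27

There are 27 inversions.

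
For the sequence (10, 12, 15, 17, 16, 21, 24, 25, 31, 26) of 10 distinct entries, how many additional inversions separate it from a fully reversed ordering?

43 inversions short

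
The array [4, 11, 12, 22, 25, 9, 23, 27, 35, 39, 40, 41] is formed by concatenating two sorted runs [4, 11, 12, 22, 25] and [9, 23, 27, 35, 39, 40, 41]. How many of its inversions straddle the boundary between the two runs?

5 split inversions

Count, for every r in R, how many entries of L exceed r:
r = 9: 11, 12, 22, 25 → 4
r = 23: 25 → 1
r = 27: none → 0
r = 35: none → 0
r = 39: none → 0
r = 40: none → 0
r = 41: none → 0
Cross-inversions: 4 + 1 + 0 + 0 + 0 + 0 + 0 = 5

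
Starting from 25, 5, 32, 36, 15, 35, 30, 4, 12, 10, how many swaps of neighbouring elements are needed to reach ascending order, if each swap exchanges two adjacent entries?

28 adjacent swaps

Each adjacent swap fixes exactly one inversion, so the minimum swap count equals the number of inversions.
Count inversions — for each element, later elements that are smaller:
25: 5, 15, 4, 12, 10 → 5
5: 4 → 1
32: 15, 30, 4, 12, 10 → 5
36: 15, 35, 30, 4, 12, 10 → 6
15: 4, 12, 10 → 3
35: 30, 4, 12, 10 → 4
30: 4, 12, 10 → 3
4: none → 0
12: 10 → 1
10: none → 0
Total inversions: 5 + 1 + 5 + 6 + 3 + 4 + 3 + 0 + 1 + 0 = 28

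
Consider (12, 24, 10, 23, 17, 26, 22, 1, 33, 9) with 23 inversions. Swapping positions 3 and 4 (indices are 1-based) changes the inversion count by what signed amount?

Positions 3 and 4 hold 10 and 23; after swapping, the array is [12, 24, 23, 10, 17, 26, 22, 1, 33, 9].
Sweep left to right; for each value list the smaller values that follow it:
12: 3
24: 6
23: 5
10: 2
17: 2
26: 3
22: 2
1: 0
33: 1
9: 0
Sum: 3 + 6 + 5 + 2 + 2 + 3 + 2 + 0 + 1 + 0 = 24
Change: 24 − 23 = +1

+1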